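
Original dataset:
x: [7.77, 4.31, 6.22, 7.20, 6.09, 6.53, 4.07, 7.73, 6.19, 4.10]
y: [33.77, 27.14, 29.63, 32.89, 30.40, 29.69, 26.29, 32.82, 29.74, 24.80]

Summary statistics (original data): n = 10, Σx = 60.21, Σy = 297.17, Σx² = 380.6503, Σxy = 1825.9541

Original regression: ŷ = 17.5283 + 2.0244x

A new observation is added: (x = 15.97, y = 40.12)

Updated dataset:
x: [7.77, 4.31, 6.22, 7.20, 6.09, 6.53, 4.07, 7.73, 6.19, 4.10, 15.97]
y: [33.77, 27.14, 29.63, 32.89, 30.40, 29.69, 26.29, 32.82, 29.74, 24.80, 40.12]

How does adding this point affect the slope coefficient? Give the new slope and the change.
Adding the point moves β₁ from 2.0244 to 1.2097, i.e. it decreases by 0.8147 (-40.2%).

The new point has HIGH LEVERAGE: x = 15.97 is far from the original mean x̄ = 60.21/10 ≈ 6.02 (original range [4.07, 7.77]).

Step 1: Update the sums with the new point (n goes from 10 to 11)
Σx  = 60.21 + 15.97 = 76.18
Σy  = 297.17 + 40.12 = 337.29
Σx² = 380.6503 + 15.97² = 380.6503 + 255.0409 = 635.6912
Σxy = 1825.9541 + 15.97×40.12 = 1825.9541 + 640.7164 = 2466.6705

Step 2: Recompute the slope with b₁ = (nΣxy − ΣxΣy) / (nΣx² − (Σx)²)
Numerator   = 11×2466.6705 − 76.18×337.29 = 27133.3755 − 25694.7522 = 1438.6233
Denominator = 11×635.6912 − 76.18² = 6992.6032 − 5803.3924 = 1189.2108
b₁(new) = 1438.6233 / 1189.2108 = 1.2097

(Same formula on the original sums: (10×1825.9541 − 60.21×297.17) / (10×380.6503 − 60.21²) = 366.9353 / 181.2589 = 2.0244, matching the given fit.)

Step 3: Change in slope
Δβ₁ = 1.2097 − 2.0244 = -0.8147
Relative change = -0.8147 / 2.0244 × 100% = -40.2%
→ the slope decreases when the point is added.

Because the point sits below the extension of the original line at a high-leverage x, it tilts the fit down.
In practice: refit with and without it and report both if conclusions differ.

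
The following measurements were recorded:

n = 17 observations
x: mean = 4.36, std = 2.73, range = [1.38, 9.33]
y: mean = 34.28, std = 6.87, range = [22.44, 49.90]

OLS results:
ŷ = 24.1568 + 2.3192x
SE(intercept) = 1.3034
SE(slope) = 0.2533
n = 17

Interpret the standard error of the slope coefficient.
The slope 2.3192 is pinned down to within about ±0.2533 (one SE) by these data — relative uncertainty 10.9%, i.e. precise.

SE(β̂₁) = s / √Sxx, where s is the residual standard deviation and Sxx = Σ(x − x̄)². It is the yardstick for how far β̂₁ = 2.3192 could plausibly be from the true slope.

Relative precision:
- SE / |β̂₁| = 0.2533 / 2.3192 = 10.9%
- Rule of thumb (under 20%: precise; 20% to under 50%: moderately precise; 50% or more: imprecise) → precise

Rough 95% range (±2 SE): 2.3192 ± 0.5066 → (1.8126, 2.8258).

What drives SE(β̂₁): larger n (here n = 17) → smaller SE; wider spread of x values → smaller SE; more residual scatter → larger SE.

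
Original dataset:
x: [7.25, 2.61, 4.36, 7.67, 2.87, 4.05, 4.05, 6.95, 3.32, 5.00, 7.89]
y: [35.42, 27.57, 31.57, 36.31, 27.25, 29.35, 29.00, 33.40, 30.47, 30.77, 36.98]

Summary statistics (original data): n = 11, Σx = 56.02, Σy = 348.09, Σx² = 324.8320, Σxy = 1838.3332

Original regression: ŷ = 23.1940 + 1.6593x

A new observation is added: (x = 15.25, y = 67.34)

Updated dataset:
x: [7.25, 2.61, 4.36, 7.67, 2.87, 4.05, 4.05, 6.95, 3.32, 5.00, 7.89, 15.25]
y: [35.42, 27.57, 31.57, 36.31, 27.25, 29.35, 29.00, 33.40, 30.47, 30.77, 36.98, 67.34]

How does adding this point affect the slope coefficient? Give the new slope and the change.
Adding the point moves β₁ from 1.6593 to 2.9674, i.e. it increases by 1.3081 (+78.8%).

x = 15.25 lies well outside the original x-range [2.61, 7.89] (x̄ ≈ 5.09), so this observation has high leverage and can move the slope substantially.

Step 1: Update the sums with the new point (n goes from 11 to 12)
Σx  = 56.02 + 15.25 = 71.27
Σy  = 348.09 + 67.34 = 415.43
Σx² = 324.8320 + 15.25² = 324.8320 + 232.5625 = 557.3945
Σxy = 1838.3332 + 15.25×67.34 = 1838.3332 + 1026.9350 = 2865.2682

Step 2: Recompute the slope with b₁ = (nΣxy − ΣxΣy) / (nΣx² − (Σx)²)
Numerator   = 12×2865.2682 − 71.27×415.43 = 34383.2184 − 29607.6961 = 4775.5223
Denominator = 12×557.3945 − 71.27² = 6688.7340 − 5079.4129 = 1609.3211
b₁(new) = 4775.5223 / 1609.3211 = 2.9674

(Same formula on the original sums: (11×1838.3332 − 56.02×348.09) / (11×324.8320 − 56.02²) = 721.6634 / 434.9116 = 1.6593, matching the given fit.)

Step 3: Change in slope
Δβ₁ = 2.9674 − 1.6593 = +1.3081
Relative change = +1.3081 / 1.6593 × 100% = +78.8%
→ the slope increases when the point is added.

Because the point sits above the extension of the original line at a high-leverage x, it tilts the fit up.
In practice: refit with and without it and report both if conclusions differ; check such a point for data-entry or measurement error.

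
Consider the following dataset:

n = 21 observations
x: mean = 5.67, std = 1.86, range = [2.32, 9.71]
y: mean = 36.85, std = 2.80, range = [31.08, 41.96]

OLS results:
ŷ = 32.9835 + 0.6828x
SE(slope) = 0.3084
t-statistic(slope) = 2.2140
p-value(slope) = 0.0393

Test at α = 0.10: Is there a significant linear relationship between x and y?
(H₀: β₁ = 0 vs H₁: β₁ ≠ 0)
Since p-value = 0.0393 < α = 0.10, reject H₀ — the slope is significantly different from 0.

Hypothesis test for the slope coefficient:

H₀: β₁ = 0 (no linear relationship)
H₁: β₁ ≠ 0 (linear relationship exists)

Test statistic: t = β̂₁ / SE(β̂₁) = 0.6828 / 0.3084 = 2.2140

p = 0.0393: how often a slope estimate this far from 0 (in SE units) would arise by chance if β₁ were truly 0.

Decision rule: reject H₀ if p-value < α.
p-value = 0.0393 < α = 0.10 → reject H₀.

Conclusion: the linear association between x and y is significant at the 10% level.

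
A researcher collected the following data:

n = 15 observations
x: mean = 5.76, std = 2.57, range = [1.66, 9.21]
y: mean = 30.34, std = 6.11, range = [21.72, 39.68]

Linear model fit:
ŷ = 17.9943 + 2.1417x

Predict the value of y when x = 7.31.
ŷ = 33.6501

To predict y for x = 7.31, substitute into the regression equation:

ŷ = 17.9943 + 2.1417 × 7.31
ŷ = 17.9943 + 15.6558
ŷ = 33.6501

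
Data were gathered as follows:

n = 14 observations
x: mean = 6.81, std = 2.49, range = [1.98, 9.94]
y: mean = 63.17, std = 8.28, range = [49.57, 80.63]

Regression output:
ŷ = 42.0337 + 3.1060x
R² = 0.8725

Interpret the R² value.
R² = 0.8725 means 87.25% of the variation in y is explained by the linear relationship with x. This indicates a strong fit.

The coefficient of determination R² is the fraction of the total variation in y that the fitted line accounts for.

Here R² = 0.8725:
- Explained: 87.25% of the variation in y
- Unexplained (residual): 100% − 87.25% = 12.75%
- Rule of thumb (below 0.3 weak; 0.3 to below 0.7 moderate; 0.7 and above strong) → strong

Note: R² says nothing about causation, and a high R² does not by itself mean the linear form is appropriate — check the residuals.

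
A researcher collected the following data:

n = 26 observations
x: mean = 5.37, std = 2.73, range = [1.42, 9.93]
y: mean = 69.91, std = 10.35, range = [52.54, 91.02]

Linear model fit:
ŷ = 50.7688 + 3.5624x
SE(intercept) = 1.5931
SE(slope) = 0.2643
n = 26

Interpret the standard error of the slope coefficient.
SE(slope) = 0.2643 measures the uncertainty in the estimated slope. The coefficient is estimated precisely (SE/|β̂₁| = 7.4%).

SE(β̂₁) = 0.2643 says: if we drew many samples of n = 26 from the same population and refit each time, the fitted slopes would scatter with a standard deviation of roughly 0.2643 around the true β₁.

Relative precision:
- SE / |β̂₁| = 0.2643 / 3.5624 = 7.4%
- Rule of thumb (under 20%: precise; 20% to under 50%: moderately precise; 50% or more: imprecise) → precise

Link to interval estimation: a confidence interval for β₁ is β̂₁ ± t* × 0.2643, so SE sets the half-width per unit of t*.

What drives SE(β̂₁): more residual scatter → larger SE; larger n (here n = 26) → smaller SE.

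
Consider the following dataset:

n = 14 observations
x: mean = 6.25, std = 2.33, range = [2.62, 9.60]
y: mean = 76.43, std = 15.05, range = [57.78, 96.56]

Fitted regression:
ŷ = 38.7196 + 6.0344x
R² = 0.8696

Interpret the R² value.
About 86.96% of the variability in y is accounted for by the regression on x (R² = 0.8696) — a strong linear fit.

The coefficient of determination R² is the fraction of the total variation in y that the fitted line accounts for.

Here R² = 0.8696:
- Explained: 86.96% of the variation in y
- Unexplained (residual): 100% − 86.96% = 13.04%
- Rule of thumb (below 0.3 weak; 0.3 to below 0.7 moderate; 0.7 and above strong) → strong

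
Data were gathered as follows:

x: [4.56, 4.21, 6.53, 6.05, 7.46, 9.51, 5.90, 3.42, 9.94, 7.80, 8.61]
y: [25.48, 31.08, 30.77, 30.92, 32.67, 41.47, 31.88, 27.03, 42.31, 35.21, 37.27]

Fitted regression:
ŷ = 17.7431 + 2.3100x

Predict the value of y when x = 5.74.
ŷ = 31.0025

Plug x = 5.74 into the fitted line:

ŷ = 17.7431 + 2.3100 × 5.74
ŷ = 17.7431 + 13.2594
ŷ = 31.0025

This is the fitted mean response at that x — an individual observation would come with a wider prediction interval.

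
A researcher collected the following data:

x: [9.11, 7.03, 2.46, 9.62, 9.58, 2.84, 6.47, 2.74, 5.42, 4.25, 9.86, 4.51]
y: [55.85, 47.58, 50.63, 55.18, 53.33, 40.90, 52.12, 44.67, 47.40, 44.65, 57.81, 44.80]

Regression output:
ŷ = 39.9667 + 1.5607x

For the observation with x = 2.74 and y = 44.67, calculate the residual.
Residual = 0.4270

The residual is the difference between the actual value and the predicted value:

Residual = y - ŷ

Step 1: Calculate predicted value
ŷ = 39.9667 + 1.5607 × 2.74
ŷ = 44.2430

Step 2: Calculate residual
Residual = 44.67 - 44.2430
Residual = 0.4270

Sign check: y > ŷ, so the point is above the line and the fit underestimates here.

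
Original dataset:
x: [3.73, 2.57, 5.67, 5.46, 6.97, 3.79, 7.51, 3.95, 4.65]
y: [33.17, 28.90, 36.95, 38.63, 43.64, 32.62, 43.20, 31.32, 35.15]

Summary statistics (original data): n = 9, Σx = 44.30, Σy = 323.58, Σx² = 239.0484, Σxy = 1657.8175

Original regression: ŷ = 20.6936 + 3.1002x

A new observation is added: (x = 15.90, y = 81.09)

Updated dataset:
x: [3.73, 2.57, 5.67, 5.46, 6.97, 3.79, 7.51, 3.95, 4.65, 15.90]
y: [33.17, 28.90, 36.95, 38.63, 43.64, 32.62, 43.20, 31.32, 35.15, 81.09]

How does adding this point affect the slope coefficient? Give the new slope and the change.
New slope β₁ = 3.9476 versus 3.1002 before: a change of +0.8474 (+27.3%).

The new point has HIGH LEVERAGE: x = 15.90 is far from the original mean x̄ = 44.30/9 ≈ 4.92 (original range [2.57, 7.51]).

Step 1: Update the sums with the new point (n goes from 9 to 10)
Σx  = 44.30 + 15.90 = 60.20
Σy  = 323.58 + 81.09 = 404.67
Σx² = 239.0484 + 15.90² = 239.0484 + 252.8100 = 491.8584
Σxy = 1657.8175 + 15.90×81.09 = 1657.8175 + 1289.3310 = 2947.1485

Step 2: Recompute the slope with b₁ = (nΣxy − ΣxΣy) / (nΣx² − (Σx)²)
Numerator   = 10×2947.1485 − 60.20×404.67 = 29471.4850 − 24361.1340 = 5110.3510
Denominator = 10×491.8584 − 60.20² = 4918.5840 − 3624.0400 = 1294.5440
b₁(new) = 5110.3510 / 1294.5440 = 3.9476

(Same formula on the original sums: (9×1657.8175 − 44.30×323.58) / (9×239.0484 − 44.30²) = 585.7635 / 188.9456 = 3.1002, matching the given fit.)

Step 3: Change in slope
Δβ₁ = 3.9476 − 3.1002 = +0.8474
Relative change = +0.8474 / 3.1002 × 100% = +27.3%
→ the slope increases when the point is added.

A high-leverage point only changes the slope if it is off the original line; here y = 81.09 is above the original trend, so the slope increases.
In practice: refit with and without it and report both if conclusions differ; investigate whether it comes from the same population as the rest of the sample.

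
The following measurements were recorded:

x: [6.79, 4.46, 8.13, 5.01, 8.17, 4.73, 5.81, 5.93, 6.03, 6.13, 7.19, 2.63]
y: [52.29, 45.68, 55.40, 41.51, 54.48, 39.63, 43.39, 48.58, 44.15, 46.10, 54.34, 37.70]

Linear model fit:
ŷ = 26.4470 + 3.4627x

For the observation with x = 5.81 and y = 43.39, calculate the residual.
Residual = -3.1753

The residual is the difference between the actual value and the predicted value:

Residual = y - ŷ

Step 1: Calculate predicted value
ŷ = 26.4470 + 3.4627 × 5.81
ŷ = 46.5653

Step 2: Calculate residual
Residual = 43.39 - 46.5653
Residual = -3.1753

The residual is negative, so the observed y = 43.39 sits below the regression line (the line overestimates it by 3.1753).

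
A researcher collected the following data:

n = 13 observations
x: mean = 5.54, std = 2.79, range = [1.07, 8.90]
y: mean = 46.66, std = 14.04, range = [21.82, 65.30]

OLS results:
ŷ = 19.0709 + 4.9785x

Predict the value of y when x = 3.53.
ŷ = 36.6450

x = 3.53 lies inside the observed range [1.07, 8.90], so the fitted equation applies directly:

ŷ = 19.0709 + 4.9785 × 3.53
ŷ = 19.0709 + 17.5741
ŷ = 36.6450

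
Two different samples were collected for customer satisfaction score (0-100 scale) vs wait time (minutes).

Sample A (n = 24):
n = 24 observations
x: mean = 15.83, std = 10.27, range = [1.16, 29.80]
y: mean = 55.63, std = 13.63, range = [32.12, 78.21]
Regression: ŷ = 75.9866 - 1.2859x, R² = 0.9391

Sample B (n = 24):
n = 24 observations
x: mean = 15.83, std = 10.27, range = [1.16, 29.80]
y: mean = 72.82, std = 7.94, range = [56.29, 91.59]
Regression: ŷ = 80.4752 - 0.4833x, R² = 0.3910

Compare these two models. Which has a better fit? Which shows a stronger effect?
Model A has the better fit (R² = 0.9391 vs 0.3910). Model A shows the stronger effect (|β₁| = 1.2859 vs 0.4833).

Model Comparison:

Fit — compare R²:
- Model A: R² = 0.9391 → 93.91% of variance in satisfaction score explained
- Model B: R² = 0.3910 → 39.10% of variance in satisfaction score explained
- 0.9391 > 0.3910 → Model A has the better fit

Which has the larger per-minute effect? (|β₁|)
- Model A: β₁ = -1.2859 → predicted satisfaction score falls 1.2859 points per additional minute of wait time
- Model B: β₁ = -0.4833 → predicted satisfaction score falls 0.4833 points per additional minute of wait time
- |-1.2859| > |-0.4833| → Model A shows the stronger marginal effect

Notes:
- The two samples could reflect different populations, time periods, or measurement quality.
- R² measures how tightly points cluster around the line; β₁ measures how steep the line is — they answer different questions.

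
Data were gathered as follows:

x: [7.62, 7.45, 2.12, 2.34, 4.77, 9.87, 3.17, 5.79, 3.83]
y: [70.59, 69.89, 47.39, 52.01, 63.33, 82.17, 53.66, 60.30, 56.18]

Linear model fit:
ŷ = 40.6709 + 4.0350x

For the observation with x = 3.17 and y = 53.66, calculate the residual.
Residual = 0.1981

The residual is the difference between the actual value and the predicted value:

Residual = y - ŷ

Step 1: Calculate predicted value
ŷ = 40.6709 + 4.0350 × 3.17
ŷ = 53.4619

Step 2: Calculate residual
Residual = 53.66 - 53.4619
Residual = 0.1981

Interpretation: the model underestimates the actual value by 0.1981 at this point (positive residual → observation lies above the fitted line).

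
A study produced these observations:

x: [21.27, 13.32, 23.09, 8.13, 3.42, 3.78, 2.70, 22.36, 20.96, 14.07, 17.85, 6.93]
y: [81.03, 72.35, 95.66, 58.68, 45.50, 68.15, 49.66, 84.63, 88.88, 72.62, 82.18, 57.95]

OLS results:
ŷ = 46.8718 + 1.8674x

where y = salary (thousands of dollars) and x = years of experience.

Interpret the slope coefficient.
On average, salary is about 1.8674 thousand dollars higher for every extra year of experience.

The slope coefficient β₁ = 1.8674 represents the marginal effect of experience on salary.

Interpretation:
- Experience up by 1 year → predicted salary increases by 1.8674 thousand dollars
- This is a linear approximation: the same per-unit change is assumed across the whole observed x range
- The sign (+) gives the direction; the magnitude 1.8674 gives the size of the effect per year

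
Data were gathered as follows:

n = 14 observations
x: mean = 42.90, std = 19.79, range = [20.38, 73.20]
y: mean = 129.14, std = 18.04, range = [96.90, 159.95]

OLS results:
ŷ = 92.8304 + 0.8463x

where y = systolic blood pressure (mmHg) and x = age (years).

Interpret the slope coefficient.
An increase of one year in age is associated with a 0.8463 mmHg increase in predicted blood pressure.

The slope coefficient β₁ = 0.8463 represents the marginal effect of age on blood pressure.

Interpretation:
- Age up by 1 year → predicted blood pressure increases by 0.8463 mmHg
- The effect is assumed constant over the observed range of x (linearity)
- The slope describes association in these data, not necessarily a causal effect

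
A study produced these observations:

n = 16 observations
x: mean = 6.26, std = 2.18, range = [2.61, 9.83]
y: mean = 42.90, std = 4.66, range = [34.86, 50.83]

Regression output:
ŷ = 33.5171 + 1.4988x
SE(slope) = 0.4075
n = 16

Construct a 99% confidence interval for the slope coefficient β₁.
The 99% CI for β₁ is (0.2858, 2.7118)

Confidence interval for the slope:

The 99% CI for β₁ is: β̂₁ ± t*(α/2, n-2) × SE(β̂₁)

Step 1: Find critical t-value
- Confidence level = 0.99
- Degrees of freedom = n - 2 = 16 - 2 = 14
- t*(α/2, 14) = 2.9768

Step 2: Calculate margin of error
Margin = 2.9768 × 0.4075 = 1.2130

Step 3: Construct interval
CI = 1.4988 ± 1.2130
CI = (0.2858, 2.7118)

Interpretation: We are 99% confident that the true slope β₁ lies between 0.2858 and 2.7118.
Both endpoints are positive, so the data support a genuinely positive slope at this confidence level.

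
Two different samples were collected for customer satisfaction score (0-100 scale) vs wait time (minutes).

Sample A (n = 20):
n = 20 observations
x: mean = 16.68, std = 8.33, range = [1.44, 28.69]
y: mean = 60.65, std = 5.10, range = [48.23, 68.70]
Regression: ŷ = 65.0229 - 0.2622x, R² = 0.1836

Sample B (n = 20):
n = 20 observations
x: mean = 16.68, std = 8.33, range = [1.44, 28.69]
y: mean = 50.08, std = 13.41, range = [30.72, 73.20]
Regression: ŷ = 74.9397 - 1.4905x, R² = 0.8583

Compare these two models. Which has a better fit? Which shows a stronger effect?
Model B has the better fit (R² = 0.8583 vs 0.1836). Model B shows the stronger effect (|β₁| = 1.4905 vs 0.2622).

Model Comparison:

Which explains more variance? (R²)
- Model A: R² = 0.1836 → 18.36% of variance in satisfaction score explained
- Model B: R² = 0.8583 → 85.83% of variance in satisfaction score explained
- 0.8583 > 0.1836 → Model B has the better fit

Strength of effect — compare |β₁|:
- Model A: β₁ = -0.2622 → predicted satisfaction score falls 0.2622 points per additional minute of wait time
- Model B: β₁ = -1.4905 → predicted satisfaction score falls 1.4905 points per additional minute of wait time
- |-0.2622| < |-1.4905| → Model B shows the stronger marginal effect

Notes:
- A better fit (higher R²) doesn't necessarily mean a more important relationship.
- R² measures how tightly points cluster around the line; β₁ measures how steep the line is — they answer different questions.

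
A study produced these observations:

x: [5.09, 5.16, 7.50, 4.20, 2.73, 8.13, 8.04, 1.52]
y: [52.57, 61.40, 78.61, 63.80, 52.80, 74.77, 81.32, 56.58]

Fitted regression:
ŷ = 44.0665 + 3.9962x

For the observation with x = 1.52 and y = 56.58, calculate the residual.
Residual = 6.4393

The residual is the difference between the actual value and the predicted value:

Residual = y - ŷ

Step 1: Calculate predicted value
ŷ = 44.0665 + 3.9962 × 1.52
ŷ = 50.1407

Step 2: Calculate residual
Residual = 56.58 - 50.1407
Residual = 6.4393

Interpretation: the model underestimates the actual value by 6.4393 at this point (positive residual → observation lies above the fitted line).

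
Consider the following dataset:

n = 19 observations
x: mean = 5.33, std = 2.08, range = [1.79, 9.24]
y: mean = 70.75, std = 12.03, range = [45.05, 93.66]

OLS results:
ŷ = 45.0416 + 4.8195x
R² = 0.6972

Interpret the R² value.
The model explains 69.72% of the variance in y (R² = 0.6972), leaving 30.28% unexplained; the fit is moderate.

R² = 1 − SS_res/SS_tot compares the residual scatter to the total scatter of y about its mean.

Here R² = 0.6972:
- Explained: 69.72% of the variation in y
- Unexplained (residual): 100% − 69.72% = 30.28%
- Rule of thumb (below 0.3 weak; 0.3 to below 0.7 moderate; 0.7 and above strong) → moderate

Equivalently, for simple linear regression R² = r², so |r| = √0.6972 ≈ 0.8350.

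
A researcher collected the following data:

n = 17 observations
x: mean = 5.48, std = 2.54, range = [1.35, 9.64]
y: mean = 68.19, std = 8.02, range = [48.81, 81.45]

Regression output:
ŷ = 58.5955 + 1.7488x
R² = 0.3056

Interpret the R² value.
The model explains 30.56% of the variance in y (R² = 0.3056), leaving 69.44% unexplained; the fit is moderate.

R² = 1 − SS_res/SS_tot compares the residual scatter to the total scatter of y about its mean.

Here R² = 0.3056:
- Explained: 30.56% of the variation in y
- Unexplained (residual): 100% − 30.56% = 69.44%
- Rule of thumb (below 0.3 weak; 0.3 to below 0.7 moderate; 0.7 and above strong) → moderate

Note: R² says nothing about causation, and a high R² does not by itself mean the linear form is appropriate — check the residuals.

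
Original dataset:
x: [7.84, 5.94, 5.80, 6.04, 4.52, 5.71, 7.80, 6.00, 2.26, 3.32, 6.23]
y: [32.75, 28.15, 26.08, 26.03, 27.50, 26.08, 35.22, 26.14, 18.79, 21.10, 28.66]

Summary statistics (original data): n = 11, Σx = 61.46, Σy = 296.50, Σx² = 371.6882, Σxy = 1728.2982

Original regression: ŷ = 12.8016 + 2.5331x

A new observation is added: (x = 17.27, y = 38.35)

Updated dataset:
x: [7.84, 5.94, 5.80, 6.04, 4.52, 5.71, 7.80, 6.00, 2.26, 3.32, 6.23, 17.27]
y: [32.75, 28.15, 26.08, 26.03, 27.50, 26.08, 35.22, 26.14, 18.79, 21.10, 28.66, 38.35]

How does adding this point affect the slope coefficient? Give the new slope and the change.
Adding the point moves β₁ from 2.5331 to 1.2627, i.e. it decreases by 1.2704 (-50.2%).

The new point has HIGH LEVERAGE: x = 17.27 is far from the original mean x̄ = 61.46/11 ≈ 5.59 (original range [2.26, 7.84]).

Step 1: Update the sums with the new point (n goes from 11 to 12)
Σx  = 61.46 + 17.27 = 78.73
Σy  = 296.50 + 38.35 = 334.85
Σx² = 371.6882 + 17.27² = 371.6882 + 298.2529 = 669.9411
Σxy = 1728.2982 + 17.27×38.35 = 1728.2982 + 662.3045 = 2390.6027

Step 2: Recompute the slope with b₁ = (nΣxy − ΣxΣy) / (nΣx² − (Σx)²)
Numerator   = 12×2390.6027 − 78.73×334.85 = 28687.2324 − 26362.7405 = 2324.4919
Denominator = 12×669.9411 − 78.73² = 8039.2932 − 6198.4129 = 1840.8803
b₁(new) = 2324.4919 / 1840.8803 = 1.2627

(Same formula on the original sums: (11×1728.2982 − 61.46×296.50) / (11×371.6882 − 61.46²) = 788.3902 / 311.2386 = 2.5331, matching the given fit.)

Step 3: Change in slope
Δβ₁ = 1.2627 − 2.5331 = -1.2704
Relative change = -1.2704 / 2.5331 × 100% = -50.2%
→ the slope decreases when the point is added.

Because the point sits below the extension of the original line at a high-leverage x, it tilts the fit down.
In practice: check such a point for data-entry or measurement error; examine leverage (hᵢ) and Cook's distance rather than deleting it automatically.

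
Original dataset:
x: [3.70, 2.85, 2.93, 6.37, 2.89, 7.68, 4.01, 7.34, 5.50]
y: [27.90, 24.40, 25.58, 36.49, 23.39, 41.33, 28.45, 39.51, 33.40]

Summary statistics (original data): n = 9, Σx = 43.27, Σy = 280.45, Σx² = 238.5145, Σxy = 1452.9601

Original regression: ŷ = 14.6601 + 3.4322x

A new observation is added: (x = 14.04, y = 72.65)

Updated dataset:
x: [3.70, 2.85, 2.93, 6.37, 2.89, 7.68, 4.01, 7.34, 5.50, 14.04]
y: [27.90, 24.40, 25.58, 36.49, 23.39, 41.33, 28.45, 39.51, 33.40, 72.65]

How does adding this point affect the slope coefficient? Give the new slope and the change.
Adding the point moves β₁ from 3.4322 to 4.1920, i.e. it increases by 0.7598 (+22.1%).

The new point has HIGH LEVERAGE: x = 14.04 is far from the original mean x̄ = 43.27/9 ≈ 4.81 (original range [2.85, 7.68]).

Step 1: Update the sums with the new point (n goes from 9 to 10)
Σx  = 43.27 + 14.04 = 57.31
Σy  = 280.45 + 72.65 = 353.10
Σx² = 238.5145 + 14.04² = 238.5145 + 197.1216 = 435.6361
Σxy = 1452.9601 + 14.04×72.65 = 1452.9601 + 1020.0060 = 2472.9661

Step 2: Recompute the slope with b₁ = (nΣxy − ΣxΣy) / (nΣx² − (Σx)²)
Numerator   = 10×2472.9661 − 57.31×353.10 = 24729.6610 − 20236.1610 = 4493.5000
Denominator = 10×435.6361 − 57.31² = 4356.3610 − 3284.4361 = 1071.9249
b₁(new) = 4493.5000 / 1071.9249 = 4.1920

(Same formula on the original sums: (9×1452.9601 − 43.27×280.45) / (9×238.5145 − 43.27²) = 941.5694 / 274.3376 = 3.4322, matching the given fit.)

Step 3: Change in slope
Δβ₁ = 4.1920 − 3.4322 = +0.7598
Relative change = +0.7598 / 3.4322 × 100% = +22.1%
→ the slope increases when the point is added.

Because the point sits above the extension of the original line at a high-leverage x, it tilts the fit up.
In practice: refit with and without it and report both if conclusions differ; check such a point for data-entry or measurement error.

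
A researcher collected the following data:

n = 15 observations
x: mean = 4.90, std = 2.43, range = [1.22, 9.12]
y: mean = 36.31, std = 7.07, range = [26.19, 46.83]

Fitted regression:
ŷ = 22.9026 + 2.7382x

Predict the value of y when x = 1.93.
ŷ = 28.1873

x = 1.93 lies inside the observed range [1.22, 9.12], so the fitted equation applies directly:

ŷ = 22.9026 + 2.7382 × 1.93
ŷ = 22.9026 + 5.2847
ŷ = 28.1873

This is a point prediction; actual observations scatter around it by roughly the residual standard deviation.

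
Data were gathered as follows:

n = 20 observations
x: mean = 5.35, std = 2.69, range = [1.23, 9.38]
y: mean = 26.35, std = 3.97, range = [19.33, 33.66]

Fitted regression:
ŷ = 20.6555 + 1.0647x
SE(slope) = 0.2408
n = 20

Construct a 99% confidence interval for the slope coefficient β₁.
The 99% CI for β₁ is (0.3716, 1.7578)

Confidence interval for the slope:

The 99% CI for β₁ is: β̂₁ ± t*(α/2, n-2) × SE(β̂₁)

Step 1: Find critical t-value
- Confidence level = 0.99
- Degrees of freedom = n - 2 = 20 - 2 = 18
- t*(α/2, 18) = 2.8784

Step 2: Calculate margin of error
Margin = 2.8784 × 0.2408 = 0.6931

Step 3: Construct interval
CI = 1.0647 ± 0.6931
CI = (0.3716, 1.7578)

Interpretation: We are 99% confident that the true slope β₁ lies between 0.3716 and 1.7578.
The interval does not include 0, suggesting a significant linear relationship.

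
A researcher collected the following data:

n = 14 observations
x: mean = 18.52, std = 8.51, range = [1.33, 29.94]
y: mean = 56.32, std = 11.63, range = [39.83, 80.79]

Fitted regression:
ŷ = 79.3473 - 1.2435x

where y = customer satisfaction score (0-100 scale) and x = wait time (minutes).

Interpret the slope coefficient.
For each additional minute of wait time, predicted satisfaction score decreases by approximately 1.2435 points.

The slope coefficient β₁ = -1.2435 represents the marginal effect of wait time on satisfaction score.

Interpretation:
- Wait time up by 1 minute → predicted satisfaction score decreases by 1.2435 points
- This is a linear approximation: the same per-unit change is assumed across the whole observed x range
- The sign (−) gives the direction; the magnitude 1.2435 gives the size of the effect per minute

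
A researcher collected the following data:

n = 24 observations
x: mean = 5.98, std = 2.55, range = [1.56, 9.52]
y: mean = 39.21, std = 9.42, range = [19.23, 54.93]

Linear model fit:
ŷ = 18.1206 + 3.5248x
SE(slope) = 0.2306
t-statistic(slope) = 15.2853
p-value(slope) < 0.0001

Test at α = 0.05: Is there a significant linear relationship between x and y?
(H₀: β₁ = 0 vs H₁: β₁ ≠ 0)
Since p-value < 0.0001 < α = 0.05, reject H₀ — the slope is significantly different from 0.

Hypothesis test for the slope coefficient:

H₀: β₁ = 0 (no linear relationship)
H₁: β₁ ≠ 0 (linear relationship exists)

Test statistic: t = β̂₁ / SE(β̂₁) = 3.5248 / 0.2306 = 15.2853

With df = 22, the two-sided p-value for |t| = 15.2853 is <0.0001.

Decision rule: reject H₀ if p-value < α.
p-value < 0.0001 < α = 0.05 → reject H₀.

At α = 0.05 the data do provide convincing evidence of a nonzero slope.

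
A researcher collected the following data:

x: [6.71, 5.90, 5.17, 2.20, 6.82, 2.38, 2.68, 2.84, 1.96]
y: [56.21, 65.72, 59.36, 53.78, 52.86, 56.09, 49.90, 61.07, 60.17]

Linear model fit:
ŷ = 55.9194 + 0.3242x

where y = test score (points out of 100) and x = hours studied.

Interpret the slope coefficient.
On average, test score is about 0.3242 points higher for every extra hour of study time.

β₁ = 0.3242 is the change in predicted test score (points) per additional hour of study time.

Interpretation:
- Study time up by 1 hour → predicted test score increases by 0.3242 points
- This is a linear approximation: the same per-unit change is assumed across the whole observed x range

The intercept β₀ = 55.9194 is the predicted test score when study time = 0; since the smallest observed x is 1.96, this is an extrapolation and mainly anchors the line.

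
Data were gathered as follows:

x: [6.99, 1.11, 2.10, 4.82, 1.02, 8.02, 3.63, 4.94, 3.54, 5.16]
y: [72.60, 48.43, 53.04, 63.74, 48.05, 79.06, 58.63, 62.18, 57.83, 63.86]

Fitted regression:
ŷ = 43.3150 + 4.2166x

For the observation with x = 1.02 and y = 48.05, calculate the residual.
Residual = 0.4341

The residual is the difference between the actual value and the predicted value:

Residual = y - ŷ

Step 1: Calculate predicted value
ŷ = 43.3150 + 4.2166 × 1.02
ŷ = 47.6159

Step 2: Calculate residual
Residual = 48.05 - 47.6159
Residual = 0.4341

Sign check: y > ŷ, so the point is above the line and the fit underestimates here.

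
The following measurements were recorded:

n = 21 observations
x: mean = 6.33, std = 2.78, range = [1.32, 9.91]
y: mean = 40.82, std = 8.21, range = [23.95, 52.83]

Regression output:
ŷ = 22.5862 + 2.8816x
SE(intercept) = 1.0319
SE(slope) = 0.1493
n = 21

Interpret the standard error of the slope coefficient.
SE(slope) = 0.1493 measures the uncertainty in the estimated slope. The coefficient is estimated precisely (SE/|β̂₁| = 5.2%).

SE(β̂₁) = s / √Sxx, where s is the residual standard deviation and Sxx = Σ(x − x̄)². It is the yardstick for how far β̂₁ = 2.8816 could plausibly be from the true slope.

Relative precision:
- SE / |β̂₁| = 0.1493 / 2.8816 = 5.2%
- Rule of thumb (under 20%: precise; 20% to under 50%: moderately precise; 50% or more: imprecise) → precise

Link to the t-test: t = β̂₁ / SE(β̂₁) = 2.8816 / 0.1493 = 19.3007, the statistic for H₀: β₁ = 0.

What drives SE(β̂₁): larger n (here n = 21) → smaller SE; wider spread of x values → smaller SE; more residual scatter → larger SE.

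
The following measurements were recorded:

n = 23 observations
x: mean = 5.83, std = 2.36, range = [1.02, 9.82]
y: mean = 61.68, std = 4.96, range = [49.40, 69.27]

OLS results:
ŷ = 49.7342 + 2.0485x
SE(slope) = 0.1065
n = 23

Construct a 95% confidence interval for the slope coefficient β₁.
The 95% CI for β₁ is (1.8270, 2.2700)

Confidence interval for the slope:

The 95% CI for β₁ is: β̂₁ ± t*(α/2, n-2) × SE(β̂₁)

Step 1: Find critical t-value
- Confidence level = 0.95
- Degrees of freedom = n - 2 = 23 - 2 = 21
- t*(α/2, 21) = 2.0796

Step 2: Calculate margin of error
Margin = 2.0796 × 0.1065 = 0.2215

Step 3: Construct interval
CI = 2.0485 ± 0.2215
CI = (1.8270, 2.2700)

Interpretation: We are 95% confident that the true slope β₁ lies between 1.8270 and 2.2700.
The interval does not include 0, suggesting a significant linear relationship.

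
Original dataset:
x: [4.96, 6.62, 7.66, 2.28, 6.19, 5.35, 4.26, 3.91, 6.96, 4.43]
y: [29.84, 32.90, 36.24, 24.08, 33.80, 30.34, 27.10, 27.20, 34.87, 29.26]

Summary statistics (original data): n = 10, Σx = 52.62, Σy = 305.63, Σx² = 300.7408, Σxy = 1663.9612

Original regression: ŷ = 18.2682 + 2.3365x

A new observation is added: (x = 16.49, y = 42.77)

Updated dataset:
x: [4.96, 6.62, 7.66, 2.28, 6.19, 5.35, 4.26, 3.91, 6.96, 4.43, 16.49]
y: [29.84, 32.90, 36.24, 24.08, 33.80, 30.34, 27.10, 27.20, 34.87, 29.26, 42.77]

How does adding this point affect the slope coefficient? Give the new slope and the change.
The slope changes from 2.3365 to 1.3024 (change of -1.0341, or -44.3%).

The new point has HIGH LEVERAGE: x = 16.49 is far from the original mean x̄ = 52.62/10 ≈ 5.26 (original range [2.28, 7.66]).

Step 1: Update the sums with the new point (n goes from 10 to 11)
Σx  = 52.62 + 16.49 = 69.11
Σy  = 305.63 + 42.77 = 348.40
Σx² = 300.7408 + 16.49² = 300.7408 + 271.9201 = 572.6609
Σxy = 1663.9612 + 16.49×42.77 = 1663.9612 + 705.2773 = 2369.2385

Step 2: Recompute the slope with b₁ = (nΣxy − ΣxΣy) / (nΣx² − (Σx)²)
Numerator   = 11×2369.2385 − 69.11×348.40 = 26061.6235 − 24077.9240 = 1983.6995
Denominator = 11×572.6609 − 69.11² = 6299.2699 − 4776.1921 = 1523.0778
b₁(new) = 1983.6995 / 1523.0778 = 1.3024

(Same formula on the original sums: (10×1663.9612 − 52.62×305.63) / (10×300.7408 − 52.62²) = 557.3614 / 238.5436 = 2.3365, matching the given fit.)

Step 3: Change in slope
Δβ₁ = 1.3024 − 2.3365 = -1.0341
Relative change = -1.0341 / 2.3365 × 100% = -44.3%
→ the slope decreases when the point is added.

A high-leverage point only changes the slope if it is off the original line; here y = 42.77 is below the original trend, so the slope decreases.
In practice: investigate whether it comes from the same population as the rest of the sample.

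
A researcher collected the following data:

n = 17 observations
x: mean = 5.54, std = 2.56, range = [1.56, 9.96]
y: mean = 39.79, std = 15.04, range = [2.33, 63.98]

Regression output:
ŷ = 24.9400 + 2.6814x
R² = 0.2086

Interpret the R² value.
R² = 0.2086 means 20.86% of the variation in y is explained by the linear relationship with x. This indicates a weak fit.

The coefficient of determination R² is the fraction of the total variation in y that the fitted line accounts for.

Here R² = 0.2086:
- Explained: 20.86% of the variation in y
- Unexplained (residual): 100% − 20.86% = 79.14%
- Rule of thumb (below 0.3 weak; 0.3 to below 0.7 moderate; 0.7 and above strong) → weak

Note: R² never decreases when predictors are added, so it should not be used alone to compare models of different size.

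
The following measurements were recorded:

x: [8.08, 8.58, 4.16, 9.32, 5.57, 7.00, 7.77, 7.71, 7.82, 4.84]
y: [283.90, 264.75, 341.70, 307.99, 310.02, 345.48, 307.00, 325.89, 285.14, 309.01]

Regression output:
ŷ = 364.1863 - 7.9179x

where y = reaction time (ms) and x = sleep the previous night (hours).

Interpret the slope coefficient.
An increase of one hour in sleep is associated with a 7.9179 ms decrease in predicted reaction time.

β₁ = -7.9179 is the change in predicted reaction time (ms) per additional hour of sleep.

Interpretation:
- Sleep up by 1 hour → predicted reaction time decreases by 7.9179 ms
- This is a linear approximation: the same per-unit change is assumed across the whole observed x range
- The slope describes association in these data, not necessarily a causal effect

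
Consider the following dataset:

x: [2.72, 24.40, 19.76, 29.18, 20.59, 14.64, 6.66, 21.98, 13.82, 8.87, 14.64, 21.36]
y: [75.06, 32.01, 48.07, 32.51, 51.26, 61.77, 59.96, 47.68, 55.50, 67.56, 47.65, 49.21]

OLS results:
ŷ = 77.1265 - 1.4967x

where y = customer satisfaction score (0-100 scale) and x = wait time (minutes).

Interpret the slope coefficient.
An increase of one minute in wait time is associated with a 1.4967 points decrease in predicted satisfaction score.

The slope β₁ = -1.4967 gives the rate at which the fitted satisfaction score changes with wait time.

Interpretation:
- Wait time up by 1 minute → predicted satisfaction score decreases by 1.4967 points
- This is a linear approximation: the same per-unit change is assumed across the whole observed x range

(β₀ = 77.1265 is the fitted value at x = 0 and is not part of the slope interpretation.)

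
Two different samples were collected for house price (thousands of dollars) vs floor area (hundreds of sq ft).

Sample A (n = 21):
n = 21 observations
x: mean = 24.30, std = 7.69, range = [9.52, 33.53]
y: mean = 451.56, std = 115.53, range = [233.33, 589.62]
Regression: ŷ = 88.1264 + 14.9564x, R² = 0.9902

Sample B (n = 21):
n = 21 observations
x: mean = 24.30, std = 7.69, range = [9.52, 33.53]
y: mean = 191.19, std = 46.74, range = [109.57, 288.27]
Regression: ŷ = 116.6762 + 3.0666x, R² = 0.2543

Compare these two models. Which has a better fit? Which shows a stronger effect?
Model A has the better fit (R² = 0.9902 vs 0.2543). Model A shows the stronger effect (|β₁| = 14.9564 vs 3.0666).

Model Comparison:

Which explains more variance? (R²)
- Model A: R² = 0.9902 → 99.02% of variance in house price explained
- Model B: R² = 0.2543 → 25.43% of variance in house price explained
- 0.9902 > 0.2543 → Model A has the better fit

Effect size (slope magnitude):
- Model A: β₁ = 14.9564 → predicted house price rises 14.9564 thousand dollars per additional hundred sq ft of floor area
- Model B: β₁ = 3.0666 → predicted house price rises 3.0666 thousand dollars per additional hundred sq ft of floor area
- |14.9564| > |3.0666| → Model A shows the stronger marginal effect

Note: The two samples could reflect different populations, time periods, or measurement quality.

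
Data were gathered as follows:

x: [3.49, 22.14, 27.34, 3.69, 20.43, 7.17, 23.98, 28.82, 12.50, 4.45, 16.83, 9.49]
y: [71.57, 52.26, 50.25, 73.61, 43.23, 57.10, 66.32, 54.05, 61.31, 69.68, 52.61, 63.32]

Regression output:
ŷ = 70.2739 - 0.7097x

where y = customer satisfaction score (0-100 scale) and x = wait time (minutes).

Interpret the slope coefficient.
For each additional minute of wait time, predicted satisfaction score decreases by approximately 0.7097 points.

The slope β₁ = -0.7097 gives the rate at which the fitted satisfaction score changes with wait time.

Interpretation:
- Wait time up by 1 minute → predicted satisfaction score decreases by 0.7097 points
- The effect is assumed constant over the observed range of x (linearity)
- The slope describes association in these data, not necessarily a causal effect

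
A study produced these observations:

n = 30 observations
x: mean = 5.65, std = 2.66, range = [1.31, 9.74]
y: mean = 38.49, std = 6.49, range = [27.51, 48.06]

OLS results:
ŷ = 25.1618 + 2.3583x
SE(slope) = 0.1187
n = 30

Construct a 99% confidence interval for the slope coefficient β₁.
The 99% CI for β₁ is (2.0303, 2.6863)

Confidence interval for the slope:

The 99% CI for β₁ is: β̂₁ ± t*(α/2, n-2) × SE(β̂₁)

Step 1: Find critical t-value
- Confidence level = 0.99
- Degrees of freedom = n - 2 = 30 - 2 = 28
- t*(α/2, 28) = 2.7633

Step 2: Calculate margin of error
Margin = 2.7633 × 0.1187 = 0.3280

Step 3: Construct interval
CI = 2.3583 ± 0.3280
CI = (2.0303, 2.6863)

Interpretation: We are 99% confident that the true slope β₁ lies between 2.0303 and 2.6863.
Both endpoints are positive, so the data support a genuinely positive slope at this confidence level.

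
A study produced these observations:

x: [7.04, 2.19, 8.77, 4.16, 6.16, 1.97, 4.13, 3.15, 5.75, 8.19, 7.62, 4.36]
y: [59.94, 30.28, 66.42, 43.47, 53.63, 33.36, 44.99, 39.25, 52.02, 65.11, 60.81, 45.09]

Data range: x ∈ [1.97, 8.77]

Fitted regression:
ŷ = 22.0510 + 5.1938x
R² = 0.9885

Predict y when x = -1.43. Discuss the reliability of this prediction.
ŷ = 14.6239 (extrapolation — x = -1.43 lies outside [1.97, 8.77], so reliability is low).

Prediction calculation:
ŷ = 22.0510 + 5.1938 × (-1.43)
ŷ = 14.6239

Reliability:
- Data range: x ∈ [1.97, 8.77]
- Prediction point: x = -1.43 is 3.40 units below the observed range → this is EXTRAPOLATION, not interpolation

Why that matters here:
- R² describes fit only over the sampled x values; it says nothing about behaviour beyond them
- Real relationships often flatten, saturate, or turn nonlinear at extremes
- The linear relationship may not hold outside the observed range

Report the number if required, but flag clearly that it is an extrapolation.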